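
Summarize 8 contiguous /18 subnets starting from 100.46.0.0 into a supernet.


Original prefix: /18
Number of subnets: 8 = 2^3
New prefix = 18 - 3 = 15
Supernet: 100.46.0.0/15


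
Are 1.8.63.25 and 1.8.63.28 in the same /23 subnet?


Mask: 255.255.254.0
1.8.63.25 AND mask = 1.8.62.0
1.8.63.28 AND mask = 1.8.62.0
Yes, same subnet (1.8.62.0)


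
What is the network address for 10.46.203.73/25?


IP:   00001010.00101110.11001011.01001001
Mask: 11111111.11111111.11111111.10000000
AND operation:
Net:  00001010.00101110.11001011.00000000
Network: 10.46.203.0/25


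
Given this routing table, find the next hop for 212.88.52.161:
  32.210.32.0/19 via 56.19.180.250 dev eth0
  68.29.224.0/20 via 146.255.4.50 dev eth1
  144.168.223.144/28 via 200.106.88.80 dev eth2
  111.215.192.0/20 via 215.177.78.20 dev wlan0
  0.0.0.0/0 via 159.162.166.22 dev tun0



Longest prefix match for 212.88.52.161:
  /19 32.210.32.0: no
  /20 68.29.224.0: no
  /28 144.168.223.144: no
  /20 111.215.192.0: no
  /0 0.0.0.0: MATCH
Selected: next-hop 159.162.166.22 via tun0 (matched /0)


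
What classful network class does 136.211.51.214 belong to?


First octet: 136
Binary: 10001000
10xxxxxx -> Class B (128-191)
Class B, default mask 255.255.0.0 (/16)


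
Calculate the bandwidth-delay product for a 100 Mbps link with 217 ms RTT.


BDP = bandwidth * RTT
= 100 Mbps * 217 ms
= 100 * 1e6 * 217 / 1000 bits
= 21700000 bits
= 2712500 bytes
= 2648.9258 KB
BDP = 21700000 bits (2712500 bytes)


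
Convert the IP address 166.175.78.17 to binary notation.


166 = 10100110
175 = 10101111
78 = 01001110
17 = 00010001
Binary: 10100110.10101111.01001110.00010001


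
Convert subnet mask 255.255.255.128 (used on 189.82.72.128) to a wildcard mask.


Subnet mask: 255.255.255.128
Wildcard = 255.255.255.255 - subnet mask
255 - 255 = 0
255 - 255 = 0
255 - 255 = 0
255 - 128 = 127
Wildcard: 0.0.0.127


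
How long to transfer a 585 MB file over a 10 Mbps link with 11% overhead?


Effective throughput = 10 * (1 - 11/100) = 8.9 Mbps
File size in Mb = 585 * 8 = 4680 Mb
Time = 4680 / 8.9
Time = 525.8427 seconds


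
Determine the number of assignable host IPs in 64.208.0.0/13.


Host bits = 32 - 13 = 19
Total addresses = 2^19 = 524288
Usable = total - 2 (network and broadcast)
Usable hosts: 524286


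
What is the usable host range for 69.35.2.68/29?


Network: 69.35.2.64
Broadcast: 69.35.2.71
First usable = network + 1
Last usable = broadcast - 1
Range: 69.35.2.65 to 69.35.2.70


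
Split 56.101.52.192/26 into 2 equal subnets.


New prefix = 26 + 1 = 27
Each subnet has 32 addresses
  56.101.52.192/27
  56.101.52.224/27
Subnets: 56.101.52.192/27, 56.101.52.224/27


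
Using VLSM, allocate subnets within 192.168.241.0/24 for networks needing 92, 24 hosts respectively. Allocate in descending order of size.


92 hosts -> /25 (126 usable): 192.168.241.0/25
24 hosts -> /27 (30 usable): 192.168.241.128/27
Allocation: 192.168.241.0/25 (92 hosts, 126 usable); 192.168.241.128/27 (24 hosts, 30 usable)


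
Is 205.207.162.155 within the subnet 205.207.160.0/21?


Subnet network: 205.207.160.0
Test IP AND mask: 205.207.160.0
Yes, 205.207.162.155 is in 205.207.160.0/21


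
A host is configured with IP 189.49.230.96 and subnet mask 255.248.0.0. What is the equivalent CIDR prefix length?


Binary: 11111111.11111000.00000000.00000000
Count leading 1s
Prefix: /13


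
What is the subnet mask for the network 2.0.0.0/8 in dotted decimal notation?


/8 means 8 network bits, 24 host bits
Binary: 11111111000000000000000000000000
Mask: 255.0.0.0


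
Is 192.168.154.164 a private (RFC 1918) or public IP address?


RFC 1918 private ranges:
  10.0.0.0/8 (10.0.0.0 - 10.255.255.255)
  172.16.0.0/12 (172.16.0.0 - 172.31.255.255)
  192.168.0.0/16 (192.168.0.0 - 192.168.255.255)
Private (in 192.168.0.0/16)


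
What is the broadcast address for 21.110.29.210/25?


Network: 21.110.29.128/25
Host bits = 7
Set all host bits to 1:
Broadcast: 21.110.29.255


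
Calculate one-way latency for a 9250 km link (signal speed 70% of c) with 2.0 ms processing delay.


Speed = 0.7 * 3e5 km/s = 210000 km/s
Propagation delay = 9250 / 210000 = 0.044 s = 44.0476 ms
Processing delay = 2.0 ms
Total one-way latency = 46.0476 ms


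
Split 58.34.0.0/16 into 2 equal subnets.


New prefix = 16 + 1 = 17
Each subnet has 32768 addresses
  58.34.0.0/17
  58.34.128.0/17
Subnets: 58.34.0.0/17, 58.34.128.0/17


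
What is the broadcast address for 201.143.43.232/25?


Network: 201.143.43.128/25
Host bits = 7
Set all host bits to 1:
Broadcast: 201.143.43.255


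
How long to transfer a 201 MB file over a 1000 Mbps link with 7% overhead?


Effective throughput = 1000 * (1 - 7/100) = 930.0 Mbps
File size in Mb = 201 * 8 = 1608 Mb
Time = 1608 / 930.0
Time = 1.729 seconds


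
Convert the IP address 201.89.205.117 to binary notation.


201 = 11001001
89 = 01011001
205 = 11001101
117 = 01110101
Binary: 11001001.01011001.11001101.01110101


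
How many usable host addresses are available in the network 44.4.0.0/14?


Host bits = 32 - 14 = 18
Total addresses = 2^18 = 262144
Usable = total - 2 (network and broadcast)
Usable hosts: 262142


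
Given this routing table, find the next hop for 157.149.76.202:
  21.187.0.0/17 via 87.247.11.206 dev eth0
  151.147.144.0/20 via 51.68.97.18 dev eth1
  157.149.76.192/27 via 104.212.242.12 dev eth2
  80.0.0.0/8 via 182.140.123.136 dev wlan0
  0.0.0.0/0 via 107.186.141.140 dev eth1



Longest prefix match for 157.149.76.202:
  /17 21.187.0.0: no
  /20 151.147.144.0: no
  /27 157.149.76.192: MATCH
  /8 80.0.0.0: no
  /0 0.0.0.0: MATCH
Selected: next-hop 104.212.242.12 via eth2 (matched /27)


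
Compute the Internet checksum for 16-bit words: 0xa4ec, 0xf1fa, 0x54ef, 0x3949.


Sum all words (with carry folding):
+ 0xa4ec = 0xa4ec
+ 0xf1fa = 0x96e7
+ 0x54ef = 0xebd6
+ 0x3949 = 0x2520
One's complement: ~0x2520
Checksum = 0xdadf


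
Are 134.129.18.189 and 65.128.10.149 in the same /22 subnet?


Mask: 255.255.252.0
134.129.18.189 AND mask = 134.129.16.0
65.128.10.149 AND mask = 65.128.8.0
No, different subnets (134.129.16.0 vs 65.128.8.0)


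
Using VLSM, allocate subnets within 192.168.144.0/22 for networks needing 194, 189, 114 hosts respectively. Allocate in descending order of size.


194 hosts -> /24 (254 usable): 192.168.144.0/24
189 hosts -> /24 (254 usable): 192.168.145.0/24
114 hosts -> /25 (126 usable): 192.168.146.0/25
Allocation: 192.168.144.0/24 (194 hosts, 254 usable); 192.168.145.0/24 (189 hosts, 254 usable); 192.168.146.0/25 (114 hosts, 126 usable)


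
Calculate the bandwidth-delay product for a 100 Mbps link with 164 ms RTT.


BDP = bandwidth * RTT
= 100 Mbps * 164 ms
= 100 * 1e6 * 164 / 1000 bits
= 16400000 bits
= 2050000 bytes
= 2001.9531 KB
BDP = 16400000 bits (2050000 bytes)


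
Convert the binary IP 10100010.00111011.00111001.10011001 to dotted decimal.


10100010 = 162
00111011 = 59
00111001 = 57
10011001 = 153
IP: 162.59.57.153


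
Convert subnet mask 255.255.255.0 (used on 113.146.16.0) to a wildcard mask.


Subnet mask: 255.255.255.0
Wildcard = 255.255.255.255 - subnet mask
255 - 255 = 0
255 - 255 = 0
255 - 255 = 0
255 - 0 = 255
Wildcard: 0.0.0.255


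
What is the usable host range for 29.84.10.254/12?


Network: 29.80.0.0
Broadcast: 29.95.255.255
First usable = network + 1
Last usable = broadcast - 1
Range: 29.80.0.1 to 29.95.255.254


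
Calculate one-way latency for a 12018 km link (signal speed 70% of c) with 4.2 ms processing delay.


Speed = 0.7 * 3e5 km/s = 210000 km/s
Propagation delay = 12018 / 210000 = 0.0572 s = 57.2286 ms
Processing delay = 4.2 ms
Total one-way latency = 61.4286 ms


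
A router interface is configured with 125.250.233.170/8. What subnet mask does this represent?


/8 means 8 network bits, 24 host bits
Binary: 11111111000000000000000000000000
Mask: 255.0.0.0


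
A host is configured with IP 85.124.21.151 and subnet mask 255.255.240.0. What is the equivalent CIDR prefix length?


Binary: 11111111.11111111.11110000.00000000
Count leading 1s
Prefix: /20


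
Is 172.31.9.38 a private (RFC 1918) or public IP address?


RFC 1918 private ranges:
  10.0.0.0/8 (10.0.0.0 - 10.255.255.255)
  172.16.0.0/12 (172.16.0.0 - 172.31.255.255)
  192.168.0.0/16 (192.168.0.0 - 192.168.255.255)
Private (in 172.16.0.0/12)


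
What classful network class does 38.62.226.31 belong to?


First octet: 38
Binary: 00100110
0xxxxxxx -> Class A (1-126)
Class A, default mask 255.0.0.0 (/8)


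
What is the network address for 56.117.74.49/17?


IP:   00111000.01110101.01001010.00110001
Mask: 11111111.11111111.10000000.00000000
AND operation:
Net:  00111000.01110101.00000000.00000000
Network: 56.117.0.0/17


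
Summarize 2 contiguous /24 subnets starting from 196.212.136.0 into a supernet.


Original prefix: /24
Number of subnets: 2 = 2^1
New prefix = 24 - 1 = 23
Supernet: 196.212.136.0/23


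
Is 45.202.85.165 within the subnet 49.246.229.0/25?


Subnet network: 49.246.229.0
Test IP AND mask: 45.202.85.128
No, 45.202.85.165 is not in 49.246.229.0/25


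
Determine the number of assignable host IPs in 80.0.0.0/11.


Host bits = 32 - 11 = 21
Total addresses = 2^21 = 2097152
Usable = total - 2 (network and broadcast)
Usable hosts: 2097150


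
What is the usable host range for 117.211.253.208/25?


Network: 117.211.253.128
Broadcast: 117.211.253.255
First usable = network + 1
Last usable = broadcast - 1
Range: 117.211.253.129 to 117.211.253.254


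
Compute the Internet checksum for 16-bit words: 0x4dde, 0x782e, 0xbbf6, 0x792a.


Sum all words (with carry folding):
+ 0x4dde = 0x4dde
+ 0x782e = 0xc60c
+ 0xbbf6 = 0x8203
+ 0x792a = 0xfb2d
One's complement: ~0xfb2d
Checksum = 0x04d2


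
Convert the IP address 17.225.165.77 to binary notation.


17 = 00010001
225 = 11100001
165 = 10100101
77 = 01001101
Binary: 00010001.11100001.10100101.01001101


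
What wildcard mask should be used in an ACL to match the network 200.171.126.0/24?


Subnet mask: 255.255.255.0
Wildcard = 255.255.255.255 - subnet mask
255 - 255 = 0
255 - 255 = 0
255 - 255 = 0
255 - 0 = 255
Wildcard: 0.0.0.255


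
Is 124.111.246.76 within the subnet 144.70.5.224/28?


Subnet network: 144.70.5.224
Test IP AND mask: 124.111.246.64
No, 124.111.246.76 is not in 144.70.5.224/28


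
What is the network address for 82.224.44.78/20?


IP:   01010010.11100000.00101100.01001110
Mask: 11111111.11111111.11110000.00000000
AND operation:
Net:  01010010.11100000.00100000.00000000
Network: 82.224.32.0/20


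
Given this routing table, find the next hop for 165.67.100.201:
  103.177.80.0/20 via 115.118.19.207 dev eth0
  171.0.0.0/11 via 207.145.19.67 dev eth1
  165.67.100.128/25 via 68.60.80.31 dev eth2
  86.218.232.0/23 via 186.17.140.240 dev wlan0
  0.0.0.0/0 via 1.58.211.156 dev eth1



Longest prefix match for 165.67.100.201:
  /20 103.177.80.0: no
  /11 171.0.0.0: no
  /25 165.67.100.128: MATCH
  /23 86.218.232.0: no
  /0 0.0.0.0: MATCH
Selected: next-hop 68.60.80.31 via eth2 (matched /25)


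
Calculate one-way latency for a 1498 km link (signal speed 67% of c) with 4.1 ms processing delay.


Speed = 0.67 * 3e5 km/s = 201000 km/s
Propagation delay = 1498 / 201000 = 0.0075 s = 7.4527 ms
Processing delay = 4.1 ms
Total one-way latency = 11.5527 ms


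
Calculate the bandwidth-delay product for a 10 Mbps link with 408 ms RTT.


BDP = bandwidth * RTT
= 10 Mbps * 408 ms
= 10 * 1e6 * 408 / 1000 bits
= 4080000 bits
= 510000 bytes
= 498.0469 KB
BDP = 4080000 bits (510000 bytes)


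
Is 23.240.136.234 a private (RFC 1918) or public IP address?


RFC 1918 private ranges:
  10.0.0.0/8 (10.0.0.0 - 10.255.255.255)
  172.16.0.0/12 (172.16.0.0 - 172.31.255.255)
  192.168.0.0/16 (192.168.0.0 - 192.168.255.255)
Public (not in any RFC 1918 range)


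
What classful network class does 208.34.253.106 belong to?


First octet: 208
Binary: 11010000
110xxxxx -> Class C (192-223)
Class C, default mask 255.255.255.0 (/24)


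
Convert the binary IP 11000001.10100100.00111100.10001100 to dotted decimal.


11000001 = 193
10100100 = 164
00111100 = 60
10001100 = 140
IP: 193.164.60.140


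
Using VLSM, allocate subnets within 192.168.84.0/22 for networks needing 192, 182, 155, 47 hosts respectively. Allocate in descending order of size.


192 hosts -> /24 (254 usable): 192.168.84.0/24
182 hosts -> /24 (254 usable): 192.168.85.0/24
155 hosts -> /24 (254 usable): 192.168.86.0/24
47 hosts -> /26 (62 usable): 192.168.87.0/26
Allocation: 192.168.84.0/24 (192 hosts, 254 usable); 192.168.85.0/24 (182 hosts, 254 usable); 192.168.86.0/24 (155 hosts, 254 usable); 192.168.87.0/26 (47 hosts, 62 usable)


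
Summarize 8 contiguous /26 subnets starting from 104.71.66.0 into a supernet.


Original prefix: /26
Number of subnets: 8 = 2^3
New prefix = 26 - 3 = 23
Supernet: 104.71.66.0/23


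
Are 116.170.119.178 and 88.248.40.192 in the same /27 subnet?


Mask: 255.255.255.224
116.170.119.178 AND mask = 116.170.119.160
88.248.40.192 AND mask = 88.248.40.192
No, different subnets (116.170.119.160 vs 88.248.40.192)


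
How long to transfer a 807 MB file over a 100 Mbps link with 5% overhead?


Effective throughput = 100 * (1 - 5/100) = 95 Mbps
File size in Mb = 807 * 8 = 6456 Mb
Time = 6456 / 95
Time = 67.9579 seconds


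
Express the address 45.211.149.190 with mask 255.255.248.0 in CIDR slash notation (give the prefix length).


Binary: 11111111.11111111.11111000.00000000
Count leading 1s
Prefix: /21


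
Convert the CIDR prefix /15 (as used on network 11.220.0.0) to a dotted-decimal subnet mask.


/15 means 15 network bits, 17 host bits
Binary: 11111111111111100000000000000000
Mask: 255.254.0.0


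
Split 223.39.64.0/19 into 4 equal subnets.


New prefix = 19 + 2 = 21
Each subnet has 2048 addresses
  223.39.64.0/21
  223.39.72.0/21
  223.39.80.0/21
  223.39.88.0/21
Subnets: 223.39.64.0/21, 223.39.72.0/21, 223.39.80.0/21, 223.39.88.0/21


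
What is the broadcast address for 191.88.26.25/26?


Network: 191.88.26.0/26
Host bits = 6
Set all host bits to 1:
Broadcast: 191.88.26.63


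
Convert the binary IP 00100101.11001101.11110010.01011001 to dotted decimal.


00100101 = 37
11001101 = 205
11110010 = 242
01011001 = 89
IP: 37.205.242.89


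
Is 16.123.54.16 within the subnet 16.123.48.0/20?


Subnet network: 16.123.48.0
Test IP AND mask: 16.123.48.0
Yes, 16.123.54.16 is in 16.123.48.0/20


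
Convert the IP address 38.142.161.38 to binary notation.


38 = 00100110
142 = 10001110
161 = 10100001
38 = 00100110
Binary: 00100110.10001110.10100001.00100110


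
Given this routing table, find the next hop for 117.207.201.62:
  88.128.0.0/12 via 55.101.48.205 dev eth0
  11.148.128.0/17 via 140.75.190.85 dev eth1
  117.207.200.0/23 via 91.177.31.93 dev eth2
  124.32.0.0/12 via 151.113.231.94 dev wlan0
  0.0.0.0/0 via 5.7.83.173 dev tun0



Longest prefix match for 117.207.201.62:
  /12 88.128.0.0: no
  /17 11.148.128.0: no
  /23 117.207.200.0: MATCH
  /12 124.32.0.0: no
  /0 0.0.0.0: MATCH
Selected: next-hop 91.177.31.93 via eth2 (matched /23)


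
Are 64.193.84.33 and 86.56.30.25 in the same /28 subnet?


Mask: 255.255.255.240
64.193.84.33 AND mask = 64.193.84.32
86.56.30.25 AND mask = 86.56.30.16
No, different subnets (64.193.84.32 vs 86.56.30.16)


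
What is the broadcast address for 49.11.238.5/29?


Network: 49.11.238.0/29
Host bits = 3
Set all host bits to 1:
Broadcast: 49.11.238.7


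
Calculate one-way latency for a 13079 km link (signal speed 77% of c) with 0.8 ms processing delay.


Speed = 0.77 * 3e5 km/s = 231000 km/s
Propagation delay = 13079 / 231000 = 0.0566 s = 56.619 ms
Processing delay = 0.8 ms
Total one-way latency = 57.419 ms


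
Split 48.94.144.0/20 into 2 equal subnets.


New prefix = 20 + 1 = 21
Each subnet has 2048 addresses
  48.94.144.0/21
  48.94.152.0/21
Subnets: 48.94.144.0/21, 48.94.152.0/21


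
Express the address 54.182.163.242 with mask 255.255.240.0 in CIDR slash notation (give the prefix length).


Binary: 11111111.11111111.11110000.00000000
Count leading 1s
Prefix: /20


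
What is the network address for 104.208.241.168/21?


IP:   01101000.11010000.11110001.10101000
Mask: 11111111.11111111.11111000.00000000
AND operation:
Net:  01101000.11010000.11110000.00000000
Network: 104.208.240.0/21


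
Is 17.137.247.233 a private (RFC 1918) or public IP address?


RFC 1918 private ranges:
  10.0.0.0/8 (10.0.0.0 - 10.255.255.255)
  172.16.0.0/12 (172.16.0.0 - 172.31.255.255)
  192.168.0.0/16 (192.168.0.0 - 192.168.255.255)
Public (not in any RFC 1918 range)


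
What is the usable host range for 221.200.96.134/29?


Network: 221.200.96.128
Broadcast: 221.200.96.135
First usable = network + 1
Last usable = broadcast - 1
Range: 221.200.96.129 to 221.200.96.134


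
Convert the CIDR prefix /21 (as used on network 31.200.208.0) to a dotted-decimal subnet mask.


/21 means 21 network bits, 11 host bits
Binary: 11111111111111111111100000000000
Mask: 255.255.248.0


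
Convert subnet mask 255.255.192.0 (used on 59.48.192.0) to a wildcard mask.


Subnet mask: 255.255.192.0
Wildcard = 255.255.255.255 - subnet mask
255 - 255 = 0
255 - 255 = 0
255 - 192 = 63
255 - 0 = 255
Wildcard: 0.0.63.255


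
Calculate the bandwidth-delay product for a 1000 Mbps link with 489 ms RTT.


BDP = bandwidth * RTT
= 1000 Mbps * 489 ms
= 1000 * 1e6 * 489 / 1000 bits
= 489000000 bits
= 61125000 bytes
= 59692.3828 KB
BDP = 489000000 bits (61125000 bytes)


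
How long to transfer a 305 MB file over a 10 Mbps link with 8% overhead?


Effective throughput = 10 * (1 - 8/100) = 9.2 Mbps
File size in Mb = 305 * 8 = 2440 Mb
Time = 2440 / 9.2
Time = 265.2174 seconds


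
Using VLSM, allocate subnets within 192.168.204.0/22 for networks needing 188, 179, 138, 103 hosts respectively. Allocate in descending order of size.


188 hosts -> /24 (254 usable): 192.168.204.0/24
179 hosts -> /24 (254 usable): 192.168.205.0/24
138 hosts -> /24 (254 usable): 192.168.206.0/24
103 hosts -> /25 (126 usable): 192.168.207.0/25
Allocation: 192.168.204.0/24 (188 hosts, 254 usable); 192.168.205.0/24 (179 hosts, 254 usable); 192.168.206.0/24 (138 hosts, 254 usable); 192.168.207.0/25 (103 hosts, 126 usable)


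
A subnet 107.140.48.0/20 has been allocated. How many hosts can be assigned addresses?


Host bits = 32 - 20 = 12
Total addresses = 2^12 = 4096
Usable = total - 2 (network and broadcast)
Usable hosts: 4094


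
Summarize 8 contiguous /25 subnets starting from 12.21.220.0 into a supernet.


Original prefix: /25
Number of subnets: 8 = 2^3
New prefix = 25 - 3 = 22
Supernet: 12.21.220.0/22


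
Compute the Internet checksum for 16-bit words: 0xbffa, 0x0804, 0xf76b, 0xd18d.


Sum all words (with carry folding):
+ 0xbffa = 0xbffa
+ 0x0804 = 0xc7fe
+ 0xf76b = 0xbf6a
+ 0xd18d = 0x90f8
One's complement: ~0x90f8
Checksum = 0x6f07


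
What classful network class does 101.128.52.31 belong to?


First octet: 101
Binary: 01100101
0xxxxxxx -> Class A (1-126)
Class A, default mask 255.0.0.0 (/8)


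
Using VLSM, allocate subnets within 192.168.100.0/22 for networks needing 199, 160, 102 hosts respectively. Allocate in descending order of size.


199 hosts -> /24 (254 usable): 192.168.100.0/24
160 hosts -> /24 (254 usable): 192.168.101.0/24
102 hosts -> /25 (126 usable): 192.168.102.0/25
Allocation: 192.168.100.0/24 (199 hosts, 254 usable); 192.168.101.0/24 (160 hosts, 254 usable); 192.168.102.0/25 (102 hosts, 126 usable)


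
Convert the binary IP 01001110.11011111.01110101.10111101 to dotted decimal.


01001110 = 78
11011111 = 223
01110101 = 117
10111101 = 189
IP: 78.223.117.189


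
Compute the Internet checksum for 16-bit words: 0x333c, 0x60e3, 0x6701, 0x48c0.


Sum all words (with carry folding):
+ 0x333c = 0x333c
+ 0x60e3 = 0x941f
+ 0x6701 = 0xfb20
+ 0x48c0 = 0x43e1
One's complement: ~0x43e1
Checksum = 0xbc1e


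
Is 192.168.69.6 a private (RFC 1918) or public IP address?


RFC 1918 private ranges:
  10.0.0.0/8 (10.0.0.0 - 10.255.255.255)
  172.16.0.0/12 (172.16.0.0 - 172.31.255.255)
  192.168.0.0/16 (192.168.0.0 - 192.168.255.255)
Private (in 192.168.0.0/16)


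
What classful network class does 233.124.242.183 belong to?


First octet: 233
Binary: 11101001
1110xxxx -> Class D (224-239)
Class D (multicast), default mask N/A


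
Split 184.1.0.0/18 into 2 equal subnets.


New prefix = 18 + 1 = 19
Each subnet has 8192 addresses
  184.1.0.0/19
  184.1.32.0/19
Subnets: 184.1.0.0/19, 184.1.32.0/19


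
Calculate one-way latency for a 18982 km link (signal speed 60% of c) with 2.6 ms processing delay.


Speed = 0.6 * 3e5 km/s = 180000 km/s
Propagation delay = 18982 / 180000 = 0.1055 s = 105.4556 ms
Processing delay = 2.6 ms
Total one-way latency = 108.0556 ms


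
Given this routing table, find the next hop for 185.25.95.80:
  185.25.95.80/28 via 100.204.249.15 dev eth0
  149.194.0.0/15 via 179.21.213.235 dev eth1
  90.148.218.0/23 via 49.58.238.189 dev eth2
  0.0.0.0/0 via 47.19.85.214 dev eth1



Longest prefix match for 185.25.95.80:
  /28 185.25.95.80: MATCH
  /15 149.194.0.0: no
  /23 90.148.218.0: no
  /0 0.0.0.0: MATCH
Selected: next-hop 100.204.249.15 via eth0 (matched /28)


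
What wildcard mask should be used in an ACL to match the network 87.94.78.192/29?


Subnet mask: 255.255.255.248
Wildcard = 255.255.255.255 - subnet mask
255 - 255 = 0
255 - 255 = 0
255 - 255 = 0
255 - 248 = 7
Wildcard: 0.0.0.7


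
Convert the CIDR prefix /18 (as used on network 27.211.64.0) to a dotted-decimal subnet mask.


/18 means 18 network bits, 14 host bits
Binary: 11111111111111111100000000000000
Mask: 255.255.192.0


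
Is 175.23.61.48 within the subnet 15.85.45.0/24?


Subnet network: 15.85.45.0
Test IP AND mask: 175.23.61.0
No, 175.23.61.48 is not in 15.85.45.0/24


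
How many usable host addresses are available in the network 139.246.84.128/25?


Host bits = 32 - 25 = 7
Total addresses = 2^7 = 128
Usable = total - 2 (network and broadcast)
Usable hosts: 126


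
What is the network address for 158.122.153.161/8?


IP:   10011110.01111010.10011001.10100001
Mask: 11111111.00000000.00000000.00000000
AND operation:
Net:  10011110.00000000.00000000.00000000
Network: 158.0.0.0/8


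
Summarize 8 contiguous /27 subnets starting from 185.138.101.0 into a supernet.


Original prefix: /27
Number of subnets: 8 = 2^3
New prefix = 27 - 3 = 24
Supernet: 185.138.101.0/24


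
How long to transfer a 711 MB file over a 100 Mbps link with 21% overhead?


Effective throughput = 100 * (1 - 21/100) = 79 Mbps
File size in Mb = 711 * 8 = 5688 Mb
Time = 5688 / 79
Time = 72 seconds


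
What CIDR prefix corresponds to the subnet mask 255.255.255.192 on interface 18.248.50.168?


Binary: 11111111.11111111.11111111.11000000
Count leading 1s
Prefix: /26


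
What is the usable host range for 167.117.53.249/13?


Network: 167.112.0.0
Broadcast: 167.119.255.255
First usable = network + 1
Last usable = broadcast - 1
Range: 167.112.0.1 to 167.119.255.254


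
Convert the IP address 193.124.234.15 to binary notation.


193 = 11000001
124 = 01111100
234 = 11101010
15 = 00001111
Binary: 11000001.01111100.11101010.00001111


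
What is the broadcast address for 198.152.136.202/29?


Network: 198.152.136.200/29
Host bits = 3
Set all host bits to 1:
Broadcast: 198.152.136.207


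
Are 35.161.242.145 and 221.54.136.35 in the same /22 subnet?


Mask: 255.255.252.0
35.161.242.145 AND mask = 35.161.240.0
221.54.136.35 AND mask = 221.54.136.0
No, different subnets (35.161.240.0 vs 221.54.136.0)


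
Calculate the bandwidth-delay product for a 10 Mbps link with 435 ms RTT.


BDP = bandwidth * RTT
= 10 Mbps * 435 ms
= 10 * 1e6 * 435 / 1000 bits
= 4350000 bits
= 543750 bytes
= 531.0059 KB
BDP = 4350000 bits (543750 bytes)


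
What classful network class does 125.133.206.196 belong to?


First octet: 125
Binary: 01111101
0xxxxxxx -> Class A (1-126)
Class A, default mask 255.0.0.0 (/8)


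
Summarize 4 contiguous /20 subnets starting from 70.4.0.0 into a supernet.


Original prefix: /20
Number of subnets: 4 = 2^2
New prefix = 20 - 2 = 18
Supernet: 70.4.0.0/18


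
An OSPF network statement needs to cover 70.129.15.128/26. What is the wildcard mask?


Subnet mask: 255.255.255.192
Wildcard = 255.255.255.255 - subnet mask
255 - 255 = 0
255 - 255 = 0
255 - 255 = 0
255 - 192 = 63
Wildcard: 0.0.0.63


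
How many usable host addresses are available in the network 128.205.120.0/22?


Host bits = 32 - 22 = 10
Total addresses = 2^10 = 1024
Usable = total - 2 (network and broadcast)
Usable hosts: 1022


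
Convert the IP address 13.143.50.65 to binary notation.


13 = 00001101
143 = 10001111
50 = 00110010
65 = 01000001
Binary: 00001101.10001111.00110010.01000001


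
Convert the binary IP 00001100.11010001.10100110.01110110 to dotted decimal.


00001100 = 12
11010001 = 209
10100110 = 166
01110110 = 118
IP: 12.209.166.118


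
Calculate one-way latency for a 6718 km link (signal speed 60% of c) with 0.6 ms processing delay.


Speed = 0.6 * 3e5 km/s = 180000 km/s
Propagation delay = 6718 / 180000 = 0.0373 s = 37.3222 ms
Processing delay = 0.6 ms
Total one-way latency = 37.9222 ms


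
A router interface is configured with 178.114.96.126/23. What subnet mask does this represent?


/23 means 23 network bits, 9 host bits
Binary: 11111111111111111111111000000000
Mask: 255.255.254.0


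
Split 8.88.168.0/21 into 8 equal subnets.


New prefix = 21 + 3 = 24
Each subnet has 256 addresses
  8.88.168.0/24
  8.88.169.0/24
  8.88.170.0/24
  8.88.171.0/24
  8.88.172.0/24
  8.88.173.0/24
  8.88.174.0/24
  8.88.175.0/24
Subnets: 8.88.168.0/24, 8.88.169.0/24, 8.88.170.0/24, 8.88.171.0/24, 8.88.172.0/24, 8.88.173.0/24, 8.88.174.0/24, 8.88.175.0/24


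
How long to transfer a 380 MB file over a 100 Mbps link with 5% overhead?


Effective throughput = 100 * (1 - 5/100) = 95 Mbps
File size in Mb = 380 * 8 = 3040 Mb
Time = 3040 / 95
Time = 32 seconds


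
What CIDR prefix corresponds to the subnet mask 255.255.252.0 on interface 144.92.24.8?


Binary: 11111111.11111111.11111100.00000000
Count leading 1s
Prefix: /22


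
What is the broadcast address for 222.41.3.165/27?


Network: 222.41.3.160/27
Host bits = 5
Set all host bits to 1:
Broadcast: 222.41.3.191


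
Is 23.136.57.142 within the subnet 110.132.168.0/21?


Subnet network: 110.132.168.0
Test IP AND mask: 23.136.56.0
No, 23.136.57.142 is not in 110.132.168.0/21


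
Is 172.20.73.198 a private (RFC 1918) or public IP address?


RFC 1918 private ranges:
  10.0.0.0/8 (10.0.0.0 - 10.255.255.255)
  172.16.0.0/12 (172.16.0.0 - 172.31.255.255)
  192.168.0.0/16 (192.168.0.0 - 192.168.255.255)
Private (in 172.16.0.0/12)


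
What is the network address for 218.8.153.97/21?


IP:   11011010.00001000.10011001.01100001
Mask: 11111111.11111111.11111000.00000000
AND operation:
Net:  11011010.00001000.10011000.00000000
Network: 218.8.152.0/21


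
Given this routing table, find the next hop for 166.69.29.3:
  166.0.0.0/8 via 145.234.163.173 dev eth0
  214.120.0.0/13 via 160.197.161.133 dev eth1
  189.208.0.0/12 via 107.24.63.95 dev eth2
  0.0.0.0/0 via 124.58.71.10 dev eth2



Longest prefix match for 166.69.29.3:
  /8 166.0.0.0: MATCH
  /13 214.120.0.0: no
  /12 189.208.0.0: no
  /0 0.0.0.0: MATCH
Selected: next-hop 145.234.163.173 via eth0 (matched /8)


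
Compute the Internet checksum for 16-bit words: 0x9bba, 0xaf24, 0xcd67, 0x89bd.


Sum all words (with carry folding):
+ 0x9bba = 0x9bba
+ 0xaf24 = 0x4adf
+ 0xcd67 = 0x1847
+ 0x89bd = 0xa204
One's complement: ~0xa204
Checksum = 0x5dfb


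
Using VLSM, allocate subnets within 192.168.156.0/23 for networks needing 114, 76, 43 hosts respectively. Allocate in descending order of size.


114 hosts -> /25 (126 usable): 192.168.156.0/25
76 hosts -> /25 (126 usable): 192.168.156.128/25
43 hosts -> /26 (62 usable): 192.168.157.0/26
Allocation: 192.168.156.0/25 (114 hosts, 126 usable); 192.168.156.128/25 (76 hosts, 126 usable); 192.168.157.0/26 (43 hosts, 62 usable)


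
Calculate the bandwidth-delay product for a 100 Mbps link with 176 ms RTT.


BDP = bandwidth * RTT
= 100 Mbps * 176 ms
= 100 * 1e6 * 176 / 1000 bits
= 17600000 bits
= 2200000 bytes
= 2148.4375 KB
BDP = 17600000 bits (2200000 bytes)


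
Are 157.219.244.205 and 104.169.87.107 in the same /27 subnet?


Mask: 255.255.255.224
157.219.244.205 AND mask = 157.219.244.192
104.169.87.107 AND mask = 104.169.87.96
No, different subnets (157.219.244.192 vs 104.169.87.96)


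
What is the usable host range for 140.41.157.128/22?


Network: 140.41.156.0
Broadcast: 140.41.159.255
First usable = network + 1
Last usable = broadcast - 1
Range: 140.41.156.1 to 140.41.159.254


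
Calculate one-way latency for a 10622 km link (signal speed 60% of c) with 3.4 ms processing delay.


Speed = 0.6 * 3e5 km/s = 180000 km/s
Propagation delay = 10622 / 180000 = 0.059 s = 59.0111 ms
Processing delay = 3.4 ms
Total one-way latency = 62.4111 ms


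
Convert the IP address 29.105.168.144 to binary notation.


29 = 00011101
105 = 01101001
168 = 10101000
144 = 10010000
Binary: 00011101.01101001.10101000.10010000


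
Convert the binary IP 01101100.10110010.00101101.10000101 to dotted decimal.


01101100 = 108
10110010 = 178
00101101 = 45
10000101 = 133
IP: 108.178.45.133


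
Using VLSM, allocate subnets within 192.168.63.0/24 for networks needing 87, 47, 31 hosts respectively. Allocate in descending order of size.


87 hosts -> /25 (126 usable): 192.168.63.0/25
47 hosts -> /26 (62 usable): 192.168.63.128/26
31 hosts -> /26 (62 usable): 192.168.63.192/26
Allocation: 192.168.63.0/25 (87 hosts, 126 usable); 192.168.63.128/26 (47 hosts, 62 usable); 192.168.63.192/26 (31 hosts, 62 usable)


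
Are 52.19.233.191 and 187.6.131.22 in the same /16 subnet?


Mask: 255.255.0.0
52.19.233.191 AND mask = 52.19.0.0
187.6.131.22 AND mask = 187.6.0.0
No, different subnets (52.19.0.0 vs 187.6.0.0)


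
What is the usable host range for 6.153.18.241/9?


Network: 6.128.0.0
Broadcast: 6.255.255.255
First usable = network + 1
Last usable = broadcast - 1
Range: 6.128.0.1 to 6.255.255.254


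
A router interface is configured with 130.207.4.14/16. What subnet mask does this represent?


/16 means 16 network bits, 16 host bits
Binary: 11111111111111110000000000000000
Mask: 255.255.0.0


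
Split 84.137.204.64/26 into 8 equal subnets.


New prefix = 26 + 3 = 29
Each subnet has 8 addresses
  84.137.204.64/29
  84.137.204.72/29
  84.137.204.80/29
  84.137.204.88/29
  84.137.204.96/29
  84.137.204.104/29
  84.137.204.112/29
  84.137.204.120/29
Subnets: 84.137.204.64/29, 84.137.204.72/29, 84.137.204.80/29, 84.137.204.88/29, 84.137.204.96/29, 84.137.204.104/29, 84.137.204.112/29, 84.137.204.120/29


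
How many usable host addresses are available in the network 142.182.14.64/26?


Host bits = 32 - 26 = 6
Total addresses = 2^6 = 64
Usable = total - 2 (network and broadcast)
Usable hosts: 62


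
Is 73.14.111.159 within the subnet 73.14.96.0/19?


Subnet network: 73.14.96.0
Test IP AND mask: 73.14.96.0
Yes, 73.14.111.159 is in 73.14.96.0/19


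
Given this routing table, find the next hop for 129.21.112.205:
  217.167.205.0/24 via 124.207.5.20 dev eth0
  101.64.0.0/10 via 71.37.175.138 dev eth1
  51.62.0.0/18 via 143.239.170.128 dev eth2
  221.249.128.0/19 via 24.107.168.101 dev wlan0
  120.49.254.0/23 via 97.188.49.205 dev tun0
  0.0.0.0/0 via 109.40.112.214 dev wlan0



Longest prefix match for 129.21.112.205:
  /24 217.167.205.0: no
  /10 101.64.0.0: no
  /18 51.62.0.0: no
  /19 221.249.128.0: no
  /23 120.49.254.0: no
  /0 0.0.0.0: MATCH
Selected: next-hop 109.40.112.214 via wlan0 (matched /0)


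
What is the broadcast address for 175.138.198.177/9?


Network: 175.128.0.0/9
Host bits = 23
Set all host bits to 1:
Broadcast: 175.255.255.255


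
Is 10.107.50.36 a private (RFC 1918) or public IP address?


RFC 1918 private ranges:
  10.0.0.0/8 (10.0.0.0 - 10.255.255.255)
  172.16.0.0/12 (172.16.0.0 - 172.31.255.255)
  192.168.0.0/16 (192.168.0.0 - 192.168.255.255)
Private (in 10.0.0.0/8)


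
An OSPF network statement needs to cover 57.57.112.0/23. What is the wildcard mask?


Subnet mask: 255.255.254.0
Wildcard = 255.255.255.255 - subnet mask
255 - 255 = 0
255 - 255 = 0
255 - 254 = 1
255 - 0 = 255
Wildcard: 0.0.1.255


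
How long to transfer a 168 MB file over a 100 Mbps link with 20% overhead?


Effective throughput = 100 * (1 - 20/100) = 80 Mbps
File size in Mb = 168 * 8 = 1344 Mb
Time = 1344 / 80
Time = 16.8 seconds


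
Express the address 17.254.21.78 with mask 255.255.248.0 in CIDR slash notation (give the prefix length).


Binary: 11111111.11111111.11111000.00000000
Count leading 1s
Prefix: /21


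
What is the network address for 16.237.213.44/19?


IP:   00010000.11101101.11010101.00101100
Mask: 11111111.11111111.11100000.00000000
AND operation:
Net:  00010000.11101101.11000000.00000000
Network: 16.237.192.0/19


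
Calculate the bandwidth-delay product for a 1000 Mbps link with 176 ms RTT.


BDP = bandwidth * RTT
= 1000 Mbps * 176 ms
= 1000 * 1e6 * 176 / 1000 bits
= 176000000 bits
= 22000000 bytes
= 21484.375 KB
BDP = 176000000 bits (22000000 bytes)


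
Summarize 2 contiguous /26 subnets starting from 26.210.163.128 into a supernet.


Original prefix: /26
Number of subnets: 2 = 2^1
New prefix = 26 - 1 = 25
Supernet: 26.210.163.128/25


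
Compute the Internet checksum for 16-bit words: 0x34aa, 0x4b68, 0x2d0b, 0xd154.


Sum all words (with carry folding):
+ 0x34aa = 0x34aa
+ 0x4b68 = 0x8012
+ 0x2d0b = 0xad1d
+ 0xd154 = 0x7e72
One's complement: ~0x7e72
Checksum = 0x818d


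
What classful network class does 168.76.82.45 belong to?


First octet: 168
Binary: 10101000
10xxxxxx -> Class B (128-191)
Class B, default mask 255.255.0.0 (/16)


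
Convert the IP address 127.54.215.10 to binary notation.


127 = 01111111
54 = 00110110
215 = 11010111
10 = 00001010
Binary: 01111111.00110110.11010111.00001010


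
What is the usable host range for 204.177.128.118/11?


Network: 204.160.0.0
Broadcast: 204.191.255.255
First usable = network + 1
Last usable = broadcast - 1
Range: 204.160.0.1 to 204.191.255.254


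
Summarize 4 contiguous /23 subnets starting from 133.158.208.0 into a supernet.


Original prefix: /23
Number of subnets: 4 = 2^2
New prefix = 23 - 2 = 21
Supernet: 133.158.208.0/21


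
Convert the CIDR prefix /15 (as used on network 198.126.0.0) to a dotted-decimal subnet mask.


/15 means 15 network bits, 17 host bits
Binary: 11111111111111100000000000000000
Mask: 255.254.0.0


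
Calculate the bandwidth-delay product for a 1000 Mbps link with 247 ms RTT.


BDP = bandwidth * RTT
= 1000 Mbps * 247 ms
= 1000 * 1e6 * 247 / 1000 bits
= 247000000 bits
= 30875000 bytes
= 30151.3672 KB
BDP = 247000000 bits (30875000 bytes)


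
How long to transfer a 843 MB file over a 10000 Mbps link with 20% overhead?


Effective throughput = 10000 * (1 - 20/100) = 8000 Mbps
File size in Mb = 843 * 8 = 6744 Mb
Time = 6744 / 8000
Time = 0.843 seconds


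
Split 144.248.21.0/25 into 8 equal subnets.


New prefix = 25 + 3 = 28
Each subnet has 16 addresses
  144.248.21.0/28
  144.248.21.16/28
  144.248.21.32/28
  144.248.21.48/28
  144.248.21.64/28
  144.248.21.80/28
  144.248.21.96/28
  144.248.21.112/28
Subnets: 144.248.21.0/28, 144.248.21.16/28, 144.248.21.32/28, 144.248.21.48/28, 144.248.21.64/28, 144.248.21.80/28, 144.248.21.96/28, 144.248.21.112/28


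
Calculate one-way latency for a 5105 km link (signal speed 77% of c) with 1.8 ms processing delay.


Speed = 0.77 * 3e5 km/s = 231000 km/s
Propagation delay = 5105 / 231000 = 0.0221 s = 22.0996 ms
Processing delay = 1.8 ms
Total one-way latency = 23.8996 ms


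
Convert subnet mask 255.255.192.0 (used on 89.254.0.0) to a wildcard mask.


Subnet mask: 255.255.192.0
Wildcard = 255.255.255.255 - subnet mask
255 - 255 = 0
255 - 255 = 0
255 - 192 = 63
255 - 0 = 255
Wildcard: 0.0.63.255


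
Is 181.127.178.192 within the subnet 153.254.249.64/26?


Subnet network: 153.254.249.64
Test IP AND mask: 181.127.178.192
No, 181.127.178.192 is not in 153.254.249.64/26


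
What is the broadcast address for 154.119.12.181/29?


Network: 154.119.12.176/29
Host bits = 3
Set all host bits to 1:
Broadcast: 154.119.12.183


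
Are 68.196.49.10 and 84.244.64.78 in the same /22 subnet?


Mask: 255.255.252.0
68.196.49.10 AND mask = 68.196.48.0
84.244.64.78 AND mask = 84.244.64.0
No, different subnets (68.196.48.0 vs 84.244.64.0)


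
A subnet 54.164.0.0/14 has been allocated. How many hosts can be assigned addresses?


Host bits = 32 - 14 = 18
Total addresses = 2^18 = 262144
Usable = total - 2 (network and broadcast)
Usable hosts: 262142


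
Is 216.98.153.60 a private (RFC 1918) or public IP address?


RFC 1918 private ranges:
  10.0.0.0/8 (10.0.0.0 - 10.255.255.255)
  172.16.0.0/12 (172.16.0.0 - 172.31.255.255)
  192.168.0.0/16 (192.168.0.0 - 192.168.255.255)
Public (not in any RFC 1918 range)


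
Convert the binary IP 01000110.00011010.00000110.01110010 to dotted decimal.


01000110 = 70
00011010 = 26
00000110 = 6
01110010 = 114
IP: 70.26.6.114


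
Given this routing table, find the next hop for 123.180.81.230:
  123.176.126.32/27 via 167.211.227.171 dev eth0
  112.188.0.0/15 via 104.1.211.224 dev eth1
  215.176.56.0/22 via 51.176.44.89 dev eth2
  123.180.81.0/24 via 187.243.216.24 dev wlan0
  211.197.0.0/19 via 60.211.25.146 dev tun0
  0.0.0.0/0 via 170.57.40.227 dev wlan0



Longest prefix match for 123.180.81.230:
  /27 123.176.126.32: no
  /15 112.188.0.0: no
  /22 215.176.56.0: no
  /24 123.180.81.0: MATCH
  /19 211.197.0.0: no
  /0 0.0.0.0: MATCH
Selected: next-hop 187.243.216.24 via wlan0 (matched /24)


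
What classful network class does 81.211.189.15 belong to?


First octet: 81
Binary: 01010001
0xxxxxxx -> Class A (1-126)
Class A, default mask 255.0.0.0 (/8)


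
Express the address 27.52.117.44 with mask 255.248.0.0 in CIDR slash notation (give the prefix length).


Binary: 11111111.11111000.00000000.00000000
Count leading 1s
Prefix: /13


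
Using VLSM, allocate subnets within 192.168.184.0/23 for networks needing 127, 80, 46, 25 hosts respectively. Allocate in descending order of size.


127 hosts -> /24 (254 usable): 192.168.184.0/24
80 hosts -> /25 (126 usable): 192.168.185.0/25
46 hosts -> /26 (62 usable): 192.168.185.128/26
25 hosts -> /27 (30 usable): 192.168.185.192/27
Allocation: 192.168.184.0/24 (127 hosts, 254 usable); 192.168.185.0/25 (80 hosts, 126 usable); 192.168.185.128/26 (46 hosts, 62 usable); 192.168.185.192/27 (25 hosts, 30 usable)


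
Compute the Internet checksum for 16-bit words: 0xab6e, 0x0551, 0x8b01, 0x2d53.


Sum all words (with carry folding):
+ 0xab6e = 0xab6e
+ 0x0551 = 0xb0bf
+ 0x8b01 = 0x3bc1
+ 0x2d53 = 0x6914
One's complement: ~0x6914
Checksum = 0x96eb


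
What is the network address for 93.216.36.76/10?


IP:   01011101.11011000.00100100.01001100
Mask: 11111111.11000000.00000000.00000000
AND operation:
Net:  01011101.11000000.00000000.00000000
Network: 93.192.0.0/10


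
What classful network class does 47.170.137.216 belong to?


First octet: 47
Binary: 00101111
0xxxxxxx -> Class A (1-126)
Class A, default mask 255.0.0.0 (/8)


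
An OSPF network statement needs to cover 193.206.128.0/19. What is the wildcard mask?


Subnet mask: 255.255.224.0
Wildcard = 255.255.255.255 - subnet mask
255 - 255 = 0
255 - 255 = 0
255 - 224 = 31
255 - 0 = 255
Wildcard: 0.0.31.255
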